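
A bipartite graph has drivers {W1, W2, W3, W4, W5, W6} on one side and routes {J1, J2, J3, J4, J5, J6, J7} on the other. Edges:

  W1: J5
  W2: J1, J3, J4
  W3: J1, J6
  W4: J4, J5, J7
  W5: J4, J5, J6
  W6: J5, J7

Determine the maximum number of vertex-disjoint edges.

6

Unit-capacity flow: source→left, listed edges, right→sink; max matching = max flow.
Augmenting path W1→J5 (+1); matched 1.
Augmenting path W2→J1 (+1); matched 2.
Augmenting path W3→J6 (+1); matched 3.
Augmenting path W4→J4 (+1); matched 4.
Augmenting path W6→J7 (+1); matched 5.
Augmenting path W5→J6→W3→J1→W2→J3 (+1); matched 6.
No augmenting path remains; maximum matching = 6.
König certificate: {W1, W2, W3, W4, W5, W6} is a vertex cover of size 6 (every listed pair touches it), so no matching can be larger.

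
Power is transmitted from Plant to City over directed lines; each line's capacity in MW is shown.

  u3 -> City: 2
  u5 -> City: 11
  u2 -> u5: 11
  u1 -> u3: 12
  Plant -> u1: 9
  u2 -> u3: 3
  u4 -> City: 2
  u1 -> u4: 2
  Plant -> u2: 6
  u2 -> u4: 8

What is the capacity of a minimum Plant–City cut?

10

Augment Plant→u1→u3→City: bottleneck 2, flow now 2.
Augment Plant→u1→u4→City: bottleneck 2, flow now 4.
Augment Plant→u2→u5→City: bottleneck 6, flow now 10.
No augmenting path remains; maximum flow = 10.
By max-flow min-cut, the minimum cut capacity equals the max flow.
In the residual graph, reachable from Plant: {Plant, u1, u3}.
Min-cut edges: Plant→u2 (6), u1→u4 (2), u3→City (2); capacity 6 + 2 + 2 = 10.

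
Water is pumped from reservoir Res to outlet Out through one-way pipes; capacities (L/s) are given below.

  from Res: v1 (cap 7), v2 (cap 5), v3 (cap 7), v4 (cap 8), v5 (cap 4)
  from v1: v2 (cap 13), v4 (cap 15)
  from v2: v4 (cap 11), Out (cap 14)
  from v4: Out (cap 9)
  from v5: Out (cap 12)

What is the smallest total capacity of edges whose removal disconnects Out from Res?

24

Augment Res→v2→Out: bottleneck 5, flow now 5.
Augment Res→v4→Out: bottleneck 8, flow now 13.
Augment Res→v5→Out: bottleneck 4, flow now 17.
Augment Res→v1→v2→Out: bottleneck 7, flow now 24.
No augmenting path remains; maximum flow = 24.
By max-flow min-cut, the minimum cut capacity equals the max flow.
In the residual graph, reachable from Res: {Res, v3}.
Min-cut edges: Res→v1 (7), Res→v2 (5), Res→v4 (8), Res→v5 (4); capacity 7 + 5 + 8 + 4 = 24.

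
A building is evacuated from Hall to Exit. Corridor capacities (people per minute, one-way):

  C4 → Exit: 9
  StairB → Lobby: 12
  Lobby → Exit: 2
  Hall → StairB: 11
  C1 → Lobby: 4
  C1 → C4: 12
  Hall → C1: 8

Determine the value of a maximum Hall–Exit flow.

Augment Hall→C1→Lobby→Exit: bottleneck 2, flow now 2.
Augment Hall→C1→C4→Exit: bottleneck 6, flow now 8.
Augment Hall→StairB→Lobby→C1→C4→Exit: bottleneck 2, flow now 10. (uses reverse residual edge)
No augmenting path remains; maximum flow = 10.
In the residual graph, reachable from Hall: {Hall, StairB, Lobby}.
Min-cut edges: Hall→C1 (8), Lobby→Exit (2); capacity 8 + 2 = 10.
This cut is saturated, so no flow can exceed 10.

10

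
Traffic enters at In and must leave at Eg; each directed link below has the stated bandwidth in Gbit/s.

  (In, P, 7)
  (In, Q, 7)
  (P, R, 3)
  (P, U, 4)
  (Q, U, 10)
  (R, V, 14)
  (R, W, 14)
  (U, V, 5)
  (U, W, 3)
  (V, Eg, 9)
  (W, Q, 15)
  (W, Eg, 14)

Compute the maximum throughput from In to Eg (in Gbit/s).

Augment In→P→R→V→Eg: bottleneck 3, flow now 3.
Augment In→P→U→V→Eg: bottleneck 4, flow now 7.
Augment In→Q→U→V→Eg: bottleneck 1, flow now 8.
Augment In→Q→U→W→Eg: bottleneck 3, flow now 11.
No augmenting path remains; maximum flow = 11.
In the residual graph, reachable from In: {In, P, Q, U}.
Min-cut edges: P→R (3), U→V (5), U→W (3); capacity 3 + 5 + 3 = 11.
This cut is saturated, so no flow can exceed 11.

11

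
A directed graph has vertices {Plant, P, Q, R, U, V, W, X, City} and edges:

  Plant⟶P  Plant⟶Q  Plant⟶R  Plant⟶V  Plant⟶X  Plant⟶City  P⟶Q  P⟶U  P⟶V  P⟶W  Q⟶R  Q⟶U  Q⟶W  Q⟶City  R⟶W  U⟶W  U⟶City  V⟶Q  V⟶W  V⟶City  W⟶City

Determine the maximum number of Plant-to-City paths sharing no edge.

Assign every edge capacity 1; by Menger, the answer equals the max flow.
Path Plant→City (+1); total 1.
Path Plant→Q→City (+1); total 2.
Path Plant→V→City (+1); total 3.
Path Plant→P→U→City (+1); total 4.
Path Plant→R→W→City (+1); total 5.
No residual Plant→City path; max flow = 5.
Certifying cut of size 5: {Plant→City, Plant→P, Plant→Q, Plant→R, Plant→V}.

5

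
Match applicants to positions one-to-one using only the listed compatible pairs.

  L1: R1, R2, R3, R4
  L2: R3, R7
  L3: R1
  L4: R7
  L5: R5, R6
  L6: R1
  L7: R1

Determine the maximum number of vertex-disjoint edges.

5

Unit-capacity flow: source→left, listed edges, right→sink; max matching = max flow.
Augmenting path L1→R1 (+1); matched 1.
Augmenting path L2→R3 (+1); matched 2.
Augmenting path L4→R7 (+1); matched 3.
Augmenting path L5→R5 (+1); matched 4.
Augmenting path L3→R1→L1→R2 (+1); matched 5.
No augmenting path remains; maximum matching = 5.
König certificate: {L1, L2, L4, L5, R1} is a vertex cover of size 5 (every listed pair touches it), so no matching can be larger.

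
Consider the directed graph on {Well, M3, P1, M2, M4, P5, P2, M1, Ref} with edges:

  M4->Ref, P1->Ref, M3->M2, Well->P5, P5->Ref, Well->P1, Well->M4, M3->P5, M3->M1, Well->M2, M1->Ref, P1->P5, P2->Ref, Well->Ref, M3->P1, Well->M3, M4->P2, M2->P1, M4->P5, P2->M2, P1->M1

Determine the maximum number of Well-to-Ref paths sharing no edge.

Assign every edge capacity 1; by Menger, the answer equals the max flow.
Path Well→Ref (+1); total 1.
Path Well→P1→Ref (+1); total 2.
Path Well→M4→Ref (+1); total 3.
Path Well→P5→Ref (+1); total 4.
Path Well→M3→M1→Ref (+1); total 5.
No residual Well→Ref path; max flow = 5.
Certifying cut of size 5: {M1→Ref, P1→Ref, P5→Ref, Well→M4, Well→Ref}.

5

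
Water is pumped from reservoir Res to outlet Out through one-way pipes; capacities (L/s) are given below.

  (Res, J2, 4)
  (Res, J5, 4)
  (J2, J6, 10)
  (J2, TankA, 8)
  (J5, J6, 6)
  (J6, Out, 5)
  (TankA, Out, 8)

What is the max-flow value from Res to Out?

8

Augment Res→J2→J6→Out: bottleneck 4, flow now 4.
Augment Res→J5→J6→Out: bottleneck 1, flow now 5.
Augment Res→J5→J6→J2→TankA→Out: bottleneck 3, flow now 8. (uses reverse residual edge)
No augmenting path remains; maximum flow = 8.
In the residual graph, reachable from Res: {Res}.
Min-cut edges: Res→J2 (4), Res→J5 (4); capacity 4 + 4 = 8.
This cut is saturated, so no flow can exceed 8.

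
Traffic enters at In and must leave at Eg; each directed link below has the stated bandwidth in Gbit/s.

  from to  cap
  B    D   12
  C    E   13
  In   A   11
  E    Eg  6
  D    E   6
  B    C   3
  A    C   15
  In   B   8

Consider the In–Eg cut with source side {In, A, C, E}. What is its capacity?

14

Edges leaving {In, A, C, E}: In→B (8), E→Eg (6).
Cut capacity = 8 + 6 = 14.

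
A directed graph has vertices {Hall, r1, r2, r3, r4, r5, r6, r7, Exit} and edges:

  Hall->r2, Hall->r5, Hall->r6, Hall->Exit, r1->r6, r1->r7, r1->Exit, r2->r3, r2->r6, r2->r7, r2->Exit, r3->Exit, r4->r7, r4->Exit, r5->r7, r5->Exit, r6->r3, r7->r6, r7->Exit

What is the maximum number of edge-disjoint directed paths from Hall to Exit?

Assign every edge capacity 1; by Menger, the answer equals the max flow.
Path Hall→Exit (+1); total 1.
Path Hall→r2→Exit (+1); total 2.
Path Hall→r5→Exit (+1); total 3.
Path Hall→r6→r3→Exit (+1); total 4.
No residual Hall→Exit path; max flow = 4.
Certifying cut of size 4: {Hall→Exit, Hall→r2, Hall→r5, Hall→r6}.

4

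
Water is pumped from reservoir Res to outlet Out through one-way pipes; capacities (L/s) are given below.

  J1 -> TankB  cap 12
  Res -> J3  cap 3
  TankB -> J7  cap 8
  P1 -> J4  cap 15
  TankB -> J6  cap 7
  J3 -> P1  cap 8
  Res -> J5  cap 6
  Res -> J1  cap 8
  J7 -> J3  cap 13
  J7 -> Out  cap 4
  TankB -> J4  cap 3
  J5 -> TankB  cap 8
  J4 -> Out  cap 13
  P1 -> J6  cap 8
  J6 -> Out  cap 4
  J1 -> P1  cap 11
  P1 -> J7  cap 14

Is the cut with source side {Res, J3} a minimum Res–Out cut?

Given cut capacity: 8 + 6 + 8 = 22.
Augment Res→J1→TankB→J7→Out: bottleneck 4, flow now 4.
Augment Res→J1→TankB→J6→Out: bottleneck 4, flow now 8.
Augment Res→J3→P1→J4→Out: bottleneck 3, flow now 11.
Augment Res→J5→TankB→J4→Out: bottleneck 3, flow now 14.
Augment Res→J5→TankB→J1→P1→J4→Out: bottleneck 3, flow now 17. (uses reverse residual edge)
No augmenting path remains; maximum flow = 17.
In the residual graph, reachable from Res: {Res}.
Min-cut edges: Res→J1 (8), Res→J3 (3), Res→J5 (6); capacity 8 + 3 + 6 = 17.
Cut capacity 22 exceeds the max flow 17, so it is not minimum.

No — its capacity is 22, but the minimum cut has capacity 17.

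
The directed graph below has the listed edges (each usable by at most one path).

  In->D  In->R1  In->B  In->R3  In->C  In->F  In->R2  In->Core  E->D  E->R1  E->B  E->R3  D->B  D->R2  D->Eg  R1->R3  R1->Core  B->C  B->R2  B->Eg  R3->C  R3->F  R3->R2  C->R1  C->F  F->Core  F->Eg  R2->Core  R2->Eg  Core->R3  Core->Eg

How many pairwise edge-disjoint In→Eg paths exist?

5

Assign every edge capacity 1; by Menger, the answer equals the max flow.
Path In→D→Eg (+1); total 1.
Path In→B→Eg (+1); total 2.
Path In→F→Eg (+1); total 3.
Path In→R2→Eg (+1); total 4.
Path In→Core→Eg (+1); total 5.
No residual In→Eg path; max flow = 5.
Certifying cut of size 5: {Core→Eg, F→Eg, In→B, In→D, R2→Eg}.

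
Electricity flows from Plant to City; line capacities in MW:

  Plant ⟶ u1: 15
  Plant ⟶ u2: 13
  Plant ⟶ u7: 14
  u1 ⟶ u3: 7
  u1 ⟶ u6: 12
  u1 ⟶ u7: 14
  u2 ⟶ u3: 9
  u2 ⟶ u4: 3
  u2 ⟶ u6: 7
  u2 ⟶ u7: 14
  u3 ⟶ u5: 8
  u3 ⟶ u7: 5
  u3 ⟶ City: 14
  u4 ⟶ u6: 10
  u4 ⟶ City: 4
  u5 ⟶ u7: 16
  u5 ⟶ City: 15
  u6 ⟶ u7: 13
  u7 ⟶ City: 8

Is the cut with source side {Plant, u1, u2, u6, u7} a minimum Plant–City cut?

Yes — it is a minimum cut (capacity 27).

Given cut capacity: 7 + 9 + 3 + 8 = 27.
Augment Plant→u7→City: bottleneck 8, flow now 8.
Augment Plant→u1→u3→City: bottleneck 7, flow now 15.
Augment Plant→u2→u3→City: bottleneck 7, flow now 22.
Augment Plant→u2→u4→City: bottleneck 3, flow now 25.
Augment Plant→u2→u3→u5→City: bottleneck 2, flow now 27.
No augmenting path remains; maximum flow = 27.
Cut capacity 27 equals the max flow, so it is a minimum cut.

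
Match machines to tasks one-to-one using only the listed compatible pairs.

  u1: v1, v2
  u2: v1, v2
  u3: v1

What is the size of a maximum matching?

Unit-capacity flow: source→left, listed edges, right→sink; max matching = max flow.
Augmenting path u1→v1 (+1); matched 1.
Augmenting path u2→v2 (+1); matched 2.
No augmenting path remains; maximum matching = 2.
König certificate: {v1, v2} is a vertex cover of size 2 (every listed pair touches it), so no matching can be larger.

2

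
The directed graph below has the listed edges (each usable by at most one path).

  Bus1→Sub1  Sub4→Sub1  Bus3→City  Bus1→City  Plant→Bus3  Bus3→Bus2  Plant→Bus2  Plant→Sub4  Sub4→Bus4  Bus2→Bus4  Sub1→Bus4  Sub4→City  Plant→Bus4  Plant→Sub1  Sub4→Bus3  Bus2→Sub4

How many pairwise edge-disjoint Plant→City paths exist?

Assign every edge capacity 1; by Menger, the answer equals the max flow.
Path Plant→Sub4→City (+1); total 1.
Path Plant→Bus3→City (+1); total 2.
No residual Plant→City path; max flow = 2.
Certifying cut of size 2: {Bus3→City, Sub4→City}.

2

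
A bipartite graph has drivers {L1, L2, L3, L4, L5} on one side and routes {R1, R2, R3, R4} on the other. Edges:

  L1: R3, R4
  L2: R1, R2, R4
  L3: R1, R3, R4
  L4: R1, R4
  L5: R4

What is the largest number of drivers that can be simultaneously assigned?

Unit-capacity flow: source→left, listed edges, right→sink; max matching = max flow.
Augmenting path L1→R3 (+1); matched 1.
Augmenting path L2→R1 (+1); matched 2.
Augmenting path L3→R4 (+1); matched 3.
Augmenting path L4→R1→L2→R2 (+1); matched 4.
No augmenting path remains; maximum matching = 4.
König certificate: {L2, R1, R3, R4} is a vertex cover of size 4 (every listed pair touches it), so no matching can be larger.

4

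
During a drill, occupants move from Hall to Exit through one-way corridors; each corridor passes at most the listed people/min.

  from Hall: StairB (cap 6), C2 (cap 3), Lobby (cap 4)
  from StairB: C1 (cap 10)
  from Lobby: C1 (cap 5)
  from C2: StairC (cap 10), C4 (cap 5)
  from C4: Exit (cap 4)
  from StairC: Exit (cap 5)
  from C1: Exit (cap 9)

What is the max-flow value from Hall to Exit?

Augment Hall→StairB→C1→Exit: bottleneck 6, flow now 6.
Augment Hall→Lobby→C1→Exit: bottleneck 3, flow now 9.
Augment Hall→C2→C4→Exit: bottleneck 3, flow now 12.
No augmenting path remains; maximum flow = 12.
In the residual graph, reachable from Hall: {Hall, StairB, Lobby, C1}.
Min-cut edges: Hall→C2 (3), C1→Exit (9); capacity 3 + 9 = 12.
This cut is saturated, so no flow can exceed 12.

12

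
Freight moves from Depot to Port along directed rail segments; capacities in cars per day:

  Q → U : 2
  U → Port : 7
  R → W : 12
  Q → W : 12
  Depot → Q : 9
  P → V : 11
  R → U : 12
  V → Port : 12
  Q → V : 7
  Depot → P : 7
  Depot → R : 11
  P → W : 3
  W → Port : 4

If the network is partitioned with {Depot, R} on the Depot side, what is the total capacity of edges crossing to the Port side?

40

Edges leaving {Depot, R}: Depot→P (7), Depot→Q (9), R→U (12), R→W (12).
Cut capacity = 7 + 9 + 12 + 12 = 40.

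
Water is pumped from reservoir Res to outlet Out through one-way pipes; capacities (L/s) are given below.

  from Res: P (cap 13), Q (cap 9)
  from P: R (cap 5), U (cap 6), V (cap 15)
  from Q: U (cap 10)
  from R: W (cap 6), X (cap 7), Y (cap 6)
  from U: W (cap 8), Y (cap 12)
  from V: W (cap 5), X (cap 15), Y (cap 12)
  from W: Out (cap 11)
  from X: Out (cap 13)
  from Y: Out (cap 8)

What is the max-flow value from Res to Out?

Augment Res→P→R→W→Out: bottleneck 5, flow now 5.
Augment Res→P→U→W→Out: bottleneck 6, flow now 11.
Augment Res→P→V→X→Out: bottleneck 2, flow now 13.
Augment Res→Q→U→Y→Out: bottleneck 8, flow now 21.
Augment Res→Q→U→P→V→X→Out: bottleneck 1, flow now 22. (uses reverse residual edge)
No augmenting path remains; maximum flow = 22.
In the residual graph, reachable from Res: {Res}.
Min-cut edges: Res→P (13), Res→Q (9); capacity 13 + 9 = 22.
This cut is saturated, so no flow can exceed 22.

22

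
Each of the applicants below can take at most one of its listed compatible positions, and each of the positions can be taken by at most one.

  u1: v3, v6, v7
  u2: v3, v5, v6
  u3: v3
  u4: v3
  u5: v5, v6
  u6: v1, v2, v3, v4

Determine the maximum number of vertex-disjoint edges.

Unit-capacity flow: source→left, listed edges, right→sink; max matching = max flow.
Augmenting path u1→v3 (+1); matched 1.
Augmenting path u2→v5 (+1); matched 2.
Augmenting path u5→v6 (+1); matched 3.
Augmenting path u6→v1 (+1); matched 4.
Augmenting path u3→v3→u1→v7 (+1); matched 5.
No augmenting path remains; maximum matching = 5.
König certificate: {u1, u2, u5, u6, v3} is a vertex cover of size 5 (every listed pair touches it), so no matching can be larger.

5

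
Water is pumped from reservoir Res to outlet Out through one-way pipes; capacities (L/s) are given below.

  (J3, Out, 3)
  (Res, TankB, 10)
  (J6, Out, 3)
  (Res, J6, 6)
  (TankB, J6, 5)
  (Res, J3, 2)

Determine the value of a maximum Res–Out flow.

5

Augment Res→J3→Out: bottleneck 2, flow now 2.
Augment Res→J6→Out: bottleneck 3, flow now 5.
No augmenting path remains; maximum flow = 5.
In the residual graph, reachable from Res: {Res, TankB, J6}.
Min-cut edges: Res→J3 (2), J6→Out (3); capacity 2 + 3 = 5.
This cut is saturated, so no flow can exceed 5.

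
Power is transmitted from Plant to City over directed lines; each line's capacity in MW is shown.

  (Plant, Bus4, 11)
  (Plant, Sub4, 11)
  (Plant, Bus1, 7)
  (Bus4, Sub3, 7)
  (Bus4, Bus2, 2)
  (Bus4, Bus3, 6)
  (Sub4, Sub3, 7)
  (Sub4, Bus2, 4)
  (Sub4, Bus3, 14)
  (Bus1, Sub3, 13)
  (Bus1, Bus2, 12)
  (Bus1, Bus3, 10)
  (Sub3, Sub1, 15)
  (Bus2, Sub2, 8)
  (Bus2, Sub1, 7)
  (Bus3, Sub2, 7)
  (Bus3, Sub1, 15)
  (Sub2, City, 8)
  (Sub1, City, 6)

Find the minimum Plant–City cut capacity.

14

Augment Plant→Bus4→Sub3→Sub1→City: bottleneck 6, flow now 6.
Augment Plant→Bus4→Bus2→Sub2→City: bottleneck 2, flow now 8.
Augment Plant→Bus4→Bus3→Sub2→City: bottleneck 3, flow now 11.
Augment Plant→Sub4→Bus2→Sub2→City: bottleneck 3, flow now 14.
No augmenting path remains; maximum flow = 14.
By max-flow min-cut, the minimum cut capacity equals the max flow.
In the residual graph, reachable from Plant: {Plant, Bus4, Sub4, Bus1, Sub3, Bus2, Bus3, Sub2, Sub1}.
Min-cut edges: Sub2→City (8), Sub1→City (6); capacity 8 + 6 = 14.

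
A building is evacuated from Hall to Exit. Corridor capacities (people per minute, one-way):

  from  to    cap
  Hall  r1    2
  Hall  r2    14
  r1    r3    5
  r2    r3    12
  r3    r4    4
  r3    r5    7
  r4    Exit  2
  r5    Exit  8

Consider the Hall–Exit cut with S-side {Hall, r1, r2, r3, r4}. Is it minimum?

Yes — it is a minimum cut (capacity 9).

Given cut capacity: 7 + 2 = 9.
Augment Hall→r1→r3→r4→Exit: bottleneck 2, flow now 2.
Augment Hall→r2→r3→r5→Exit: bottleneck 7, flow now 9.
No augmenting path remains; maximum flow = 9.
Cut capacity 9 equals the max flow, so it is a minimum cut.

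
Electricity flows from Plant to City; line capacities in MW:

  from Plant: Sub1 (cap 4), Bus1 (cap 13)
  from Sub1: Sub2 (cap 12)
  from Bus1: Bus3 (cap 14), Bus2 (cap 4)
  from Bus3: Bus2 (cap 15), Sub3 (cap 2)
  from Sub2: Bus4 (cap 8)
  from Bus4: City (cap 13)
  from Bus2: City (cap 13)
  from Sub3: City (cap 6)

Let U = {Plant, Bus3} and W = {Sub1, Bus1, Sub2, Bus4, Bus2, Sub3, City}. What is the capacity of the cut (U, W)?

Edges leaving {Plant, Bus3}: Plant→Sub1 (4), Plant→Bus1 (13), Bus3→Bus2 (15), Bus3→Sub3 (2).
Cut capacity = 4 + 13 + 15 + 2 = 34.

34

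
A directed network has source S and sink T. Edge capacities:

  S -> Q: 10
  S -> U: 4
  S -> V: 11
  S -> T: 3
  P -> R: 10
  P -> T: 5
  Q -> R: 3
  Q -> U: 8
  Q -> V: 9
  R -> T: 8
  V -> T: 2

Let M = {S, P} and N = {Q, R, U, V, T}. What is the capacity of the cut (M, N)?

43

Edges leaving {S, P}: S→Q (10), S→U (4), S→V (11), S→T (3), P→R (10), P→T (5).
Cut capacity = 10 + 4 + 11 + 3 + 10 + 5 = 43.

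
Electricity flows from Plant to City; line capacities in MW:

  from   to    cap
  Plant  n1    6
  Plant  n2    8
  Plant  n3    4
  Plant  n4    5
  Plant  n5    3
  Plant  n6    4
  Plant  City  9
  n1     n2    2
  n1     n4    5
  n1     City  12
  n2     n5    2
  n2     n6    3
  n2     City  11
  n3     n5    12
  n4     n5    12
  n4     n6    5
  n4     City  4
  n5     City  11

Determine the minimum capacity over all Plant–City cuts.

35

Augment Plant→City: bottleneck 9, flow now 9.
Augment Plant→n1→City: bottleneck 6, flow now 15.
Augment Plant→n2→City: bottleneck 8, flow now 23.
Augment Plant→n4→City: bottleneck 4, flow now 27.
Augment Plant→n5→City: bottleneck 3, flow now 30.
Augment Plant→n3→n5→City: bottleneck 4, flow now 34.
Augment Plant→n4→n5→City: bottleneck 1, flow now 35.
No augmenting path remains; maximum flow = 35.
By max-flow min-cut, the minimum cut capacity equals the max flow.
In the residual graph, reachable from Plant: {Plant, n6}.
Min-cut edges: Plant→n1 (6), Plant→n2 (8), Plant→n3 (4), Plant→n4 (5), Plant→n5 (3), Plant→City (9); capacity 6 + 8 + 4 + 5 + 3 + 9 = 35.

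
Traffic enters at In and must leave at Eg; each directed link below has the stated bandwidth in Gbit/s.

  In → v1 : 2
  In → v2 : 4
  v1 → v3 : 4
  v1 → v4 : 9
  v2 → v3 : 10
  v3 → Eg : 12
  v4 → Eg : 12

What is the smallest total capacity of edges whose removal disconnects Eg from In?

Augment In→v1→v3→Eg: bottleneck 2, flow now 2.
Augment In→v2→v3→Eg: bottleneck 4, flow now 6.
No augmenting path remains; maximum flow = 6.
By max-flow min-cut, the minimum cut capacity equals the max flow.
In the residual graph, reachable from In: {In}.
Min-cut edges: In→v1 (2), In→v2 (4); capacity 2 + 4 = 6.

6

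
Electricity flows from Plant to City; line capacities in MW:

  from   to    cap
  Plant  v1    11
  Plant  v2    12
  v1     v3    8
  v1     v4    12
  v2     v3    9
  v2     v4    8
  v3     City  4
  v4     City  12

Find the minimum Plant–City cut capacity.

Augment Plant→v1→v3→City: bottleneck 4, flow now 4.
Augment Plant→v1→v4→City: bottleneck 7, flow now 11.
Augment Plant→v2→v4→City: bottleneck 5, flow now 16.
No augmenting path remains; maximum flow = 16.
By max-flow min-cut, the minimum cut capacity equals the max flow.
In the residual graph, reachable from Plant: {Plant, v1, v2, v3, v4}.
Min-cut edges: v3→City (4), v4→City (12); capacity 4 + 12 = 16.

16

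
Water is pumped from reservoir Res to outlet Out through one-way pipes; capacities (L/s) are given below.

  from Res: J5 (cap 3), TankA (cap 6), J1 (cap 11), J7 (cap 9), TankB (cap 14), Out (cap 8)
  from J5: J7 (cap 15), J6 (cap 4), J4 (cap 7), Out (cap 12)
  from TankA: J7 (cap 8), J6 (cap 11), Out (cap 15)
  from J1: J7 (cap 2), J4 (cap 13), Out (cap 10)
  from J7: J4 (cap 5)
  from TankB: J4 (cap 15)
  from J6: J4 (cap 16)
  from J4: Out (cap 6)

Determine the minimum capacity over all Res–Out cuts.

Augment Res→Out: bottleneck 8, flow now 8.
Augment Res→J5→Out: bottleneck 3, flow now 11.
Augment Res→TankA→Out: bottleneck 6, flow now 17.
Augment Res→J1→Out: bottleneck 10, flow now 27.
Augment Res→J1→J4→Out: bottleneck 1, flow now 28.
Augment Res→J7→J4→Out: bottleneck 5, flow now 33.
No augmenting path remains; maximum flow = 33.
By max-flow min-cut, the minimum cut capacity equals the max flow.
In the residual graph, reachable from Res: {Res, J1, J7, TankB, J4}.
Min-cut edges: Res→J5 (3), Res→TankA (6), Res→Out (8), J1→Out (10), J4→Out (6); capacity 3 + 6 + 8 + 10 + 6 = 33.

33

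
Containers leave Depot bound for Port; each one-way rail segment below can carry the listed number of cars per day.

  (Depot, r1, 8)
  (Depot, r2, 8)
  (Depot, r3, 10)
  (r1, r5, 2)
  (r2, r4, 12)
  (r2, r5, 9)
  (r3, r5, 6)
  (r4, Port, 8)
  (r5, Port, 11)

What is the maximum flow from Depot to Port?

Augment Depot→r1→r5→Port: bottleneck 2, flow now 2.
Augment Depot→r2→r4→Port: bottleneck 8, flow now 10.
Augment Depot→r3→r5→Port: bottleneck 6, flow now 16.
No augmenting path remains; maximum flow = 16.
In the residual graph, reachable from Depot: {Depot, r1, r3}.
Min-cut edges: Depot→r2 (8), r1→r5 (2), r3→r5 (6); capacity 8 + 2 + 6 = 16.
This cut is saturated, so no flow can exceed 16.

16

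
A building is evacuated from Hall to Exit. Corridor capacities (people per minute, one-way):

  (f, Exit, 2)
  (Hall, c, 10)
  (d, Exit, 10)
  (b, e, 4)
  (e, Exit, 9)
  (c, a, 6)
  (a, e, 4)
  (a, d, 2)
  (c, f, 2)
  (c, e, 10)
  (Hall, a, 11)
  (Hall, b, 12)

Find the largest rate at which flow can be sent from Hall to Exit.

Augment Hall→a→d→Exit: bottleneck 2, flow now 2.
Augment Hall→a→e→Exit: bottleneck 4, flow now 6.
Augment Hall→b→e→Exit: bottleneck 4, flow now 10.
Augment Hall→c→e→Exit: bottleneck 1, flow now 11.
Augment Hall→c→f→Exit: bottleneck 2, flow now 13.
No augmenting path remains; maximum flow = 13.
In the residual graph, reachable from Hall: {Hall, a, b, c, e}.
Min-cut edges: a→d (2), c→f (2), e→Exit (9); capacity 2 + 2 + 9 = 13.
This cut is saturated, so no flow can exceed 13.

13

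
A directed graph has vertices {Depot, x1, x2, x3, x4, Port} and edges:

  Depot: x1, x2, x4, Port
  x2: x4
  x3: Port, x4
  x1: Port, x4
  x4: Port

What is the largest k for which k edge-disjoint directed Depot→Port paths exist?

3

Assign every edge capacity 1; by Menger, the answer equals the max flow.
Path Depot→Port (+1); total 1.
Path Depot→x1→Port (+1); total 2.
Path Depot→x4→Port (+1); total 3.
No residual Depot→Port path; max flow = 3.
Certifying cut of size 3: {Depot→Port, Depot→x1, x4→Port}.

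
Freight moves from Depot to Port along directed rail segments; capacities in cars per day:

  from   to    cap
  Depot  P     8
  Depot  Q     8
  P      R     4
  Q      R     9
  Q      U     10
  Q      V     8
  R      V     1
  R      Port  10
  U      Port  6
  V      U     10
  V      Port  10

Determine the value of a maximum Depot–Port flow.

12

Augment Depot→P→R→Port: bottleneck 4, flow now 4.
Augment Depot→Q→R→Port: bottleneck 6, flow now 10.
Augment Depot→Q→U→Port: bottleneck 2, flow now 12.
No augmenting path remains; maximum flow = 12.
In the residual graph, reachable from Depot: {Depot, P}.
Min-cut edges: Depot→Q (8), P→R (4); capacity 8 + 4 = 12.
This cut is saturated, so no flow can exceed 12.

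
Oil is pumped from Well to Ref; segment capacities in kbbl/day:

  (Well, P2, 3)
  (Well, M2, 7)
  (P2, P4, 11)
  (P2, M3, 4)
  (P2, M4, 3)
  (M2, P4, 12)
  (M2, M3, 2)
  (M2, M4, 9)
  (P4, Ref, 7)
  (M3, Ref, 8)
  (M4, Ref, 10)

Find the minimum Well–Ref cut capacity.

10

Augment Well→P2→P4→Ref: bottleneck 3, flow now 3.
Augment Well→M2→P4→Ref: bottleneck 4, flow now 7.
Augment Well→M2→M3→Ref: bottleneck 2, flow now 9.
Augment Well→M2→M4→Ref: bottleneck 1, flow now 10.
No augmenting path remains; maximum flow = 10.
By max-flow min-cut, the minimum cut capacity equals the max flow.
In the residual graph, reachable from Well: {Well}.
Min-cut edges: Well→P2 (3), Well→M2 (7); capacity 3 + 7 = 10.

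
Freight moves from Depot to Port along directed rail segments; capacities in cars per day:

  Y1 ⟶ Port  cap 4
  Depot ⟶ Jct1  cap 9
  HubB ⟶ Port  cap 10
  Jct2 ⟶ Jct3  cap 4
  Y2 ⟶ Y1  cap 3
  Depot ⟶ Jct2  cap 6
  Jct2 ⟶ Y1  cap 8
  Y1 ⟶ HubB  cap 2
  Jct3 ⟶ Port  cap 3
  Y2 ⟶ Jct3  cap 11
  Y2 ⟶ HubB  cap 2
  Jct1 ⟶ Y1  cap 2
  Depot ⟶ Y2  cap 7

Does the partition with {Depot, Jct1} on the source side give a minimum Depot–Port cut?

Given cut capacity: 6 + 7 + 2 = 15.
Augment Depot→Jct2→Y1→Port: bottleneck 4, flow now 4.
Augment Depot→Jct2→Jct3→Port: bottleneck 2, flow now 6.
Augment Depot→Y2→Jct3→Port: bottleneck 1, flow now 7.
Augment Depot→Y2→HubB→Port: bottleneck 2, flow now 9.
Augment Depot→Jct1→Y1→HubB→Port: bottleneck 2, flow now 11.
No augmenting path remains; maximum flow = 11.
In the residual graph, reachable from Depot: {Depot, Jct2, Jct1, Y2, Y1, Jct3}.
Min-cut edges: Y2→HubB (2), Y1→HubB (2), Y1→Port (4), Jct3→Port (3); capacity 2 + 2 + 4 + 3 = 11.
Cut capacity 15 exceeds the max flow 11, so it is not minimum.

No — its capacity is 15, but the minimum cut has capacity 11.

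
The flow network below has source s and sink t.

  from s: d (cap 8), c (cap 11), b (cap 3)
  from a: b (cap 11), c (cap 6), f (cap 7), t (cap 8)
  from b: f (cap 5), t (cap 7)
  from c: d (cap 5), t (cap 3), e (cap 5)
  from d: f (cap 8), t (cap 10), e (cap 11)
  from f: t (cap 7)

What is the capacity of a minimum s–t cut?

Augment s→b→t: bottleneck 3, flow now 3.
Augment s→c→t: bottleneck 3, flow now 6.
Augment s→d→t: bottleneck 8, flow now 14.
Augment s→c→d→t: bottleneck 2, flow now 16.
Augment s→c→d→f→t: bottleneck 3, flow now 19.
No augmenting path remains; maximum flow = 19.
By max-flow min-cut, the minimum cut capacity equals the max flow.
In the residual graph, reachable from s: {s, c, e}.
Min-cut edges: s→b (3), s→d (8), c→d (5), c→t (3); capacity 3 + 8 + 5 + 3 = 19.

19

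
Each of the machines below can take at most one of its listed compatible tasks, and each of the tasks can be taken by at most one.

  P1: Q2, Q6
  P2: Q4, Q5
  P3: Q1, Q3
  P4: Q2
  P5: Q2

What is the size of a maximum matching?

Unit-capacity flow: source→left, listed edges, right→sink; max matching = max flow.
Augmenting path P1→Q2 (+1); matched 1.
Augmenting path P2→Q4 (+1); matched 2.
Augmenting path P3→Q1 (+1); matched 3.
Augmenting path P4→Q2→P1→Q6 (+1); matched 4.
No augmenting path remains; maximum matching = 4.
König certificate: {P1, P2, P3, Q2} is a vertex cover of size 4 (every listed pair touches it), so no matching can be larger.

4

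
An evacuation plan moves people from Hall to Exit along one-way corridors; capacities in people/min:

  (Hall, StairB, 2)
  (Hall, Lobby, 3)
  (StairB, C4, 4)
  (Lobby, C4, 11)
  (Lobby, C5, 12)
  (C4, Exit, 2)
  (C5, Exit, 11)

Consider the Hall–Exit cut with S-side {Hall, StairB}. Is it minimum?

Given cut capacity: 3 + 4 = 7.
Augment Hall→StairB→C4→Exit: bottleneck 2, flow now 2.
Augment Hall→Lobby→C5→Exit: bottleneck 3, flow now 5.
No augmenting path remains; maximum flow = 5.
In the residual graph, reachable from Hall: {Hall}.
Min-cut edges: Hall→StairB (2), Hall→Lobby (3); capacity 2 + 3 = 5.
Cut capacity 7 exceeds the max flow 5, so it is not minimum.

No — its capacity is 7, but the minimum cut has capacity 5.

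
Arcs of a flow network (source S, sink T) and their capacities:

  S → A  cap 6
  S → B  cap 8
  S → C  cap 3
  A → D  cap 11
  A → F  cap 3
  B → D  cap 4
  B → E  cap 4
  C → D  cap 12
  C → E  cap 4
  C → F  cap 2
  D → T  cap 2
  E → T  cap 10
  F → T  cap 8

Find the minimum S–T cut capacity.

12

Augment S→A→D→T: bottleneck 2, flow now 2.
Augment S→A→F→T: bottleneck 3, flow now 5.
Augment S→B→E→T: bottleneck 4, flow now 9.
Augment S→C→E→T: bottleneck 3, flow now 12.
No augmenting path remains; maximum flow = 12.
By max-flow min-cut, the minimum cut capacity equals the max flow.
In the residual graph, reachable from S: {S, A, B, D}.
Min-cut edges: S→C (3), A→F (3), B→E (4), D→T (2); capacity 3 + 3 + 4 + 2 = 12.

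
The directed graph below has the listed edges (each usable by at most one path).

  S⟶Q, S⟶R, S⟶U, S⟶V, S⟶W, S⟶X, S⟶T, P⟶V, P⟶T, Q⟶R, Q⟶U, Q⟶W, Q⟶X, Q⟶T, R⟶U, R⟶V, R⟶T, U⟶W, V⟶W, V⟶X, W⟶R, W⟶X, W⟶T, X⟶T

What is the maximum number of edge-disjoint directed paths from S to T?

5

Assign every edge capacity 1; by Menger, the answer equals the max flow.
Path S→T (+1); total 1.
Path S→Q→T (+1); total 2.
Path S→R→T (+1); total 3.
Path S→W→T (+1); total 4.
Path S→X→T (+1); total 5.
No residual S→T path; max flow = 5.
Certifying cut of size 5: {R→T, S→Q, S→T, W→T, X→T}.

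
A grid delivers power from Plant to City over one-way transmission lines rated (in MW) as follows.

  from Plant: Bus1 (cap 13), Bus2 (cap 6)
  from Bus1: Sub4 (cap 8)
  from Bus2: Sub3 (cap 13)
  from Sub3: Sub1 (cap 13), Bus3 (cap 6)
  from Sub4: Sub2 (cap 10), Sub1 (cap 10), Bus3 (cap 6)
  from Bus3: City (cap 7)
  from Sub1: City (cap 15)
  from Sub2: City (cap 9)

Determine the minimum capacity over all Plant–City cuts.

14

Augment Plant→Bus1→Sub4→Bus3→City: bottleneck 6, flow now 6.
Augment Plant→Bus1→Sub4→Sub1→City: bottleneck 2, flow now 8.
Augment Plant→Bus2→Sub3→Bus3→City: bottleneck 1, flow now 9.
Augment Plant→Bus2→Sub3→Sub1→City: bottleneck 5, flow now 14.
No augmenting path remains; maximum flow = 14.
By max-flow min-cut, the minimum cut capacity equals the max flow.
In the residual graph, reachable from Plant: {Plant, Bus1}.
Min-cut edges: Plant→Bus2 (6), Bus1→Sub4 (8); capacity 6 + 8 = 14.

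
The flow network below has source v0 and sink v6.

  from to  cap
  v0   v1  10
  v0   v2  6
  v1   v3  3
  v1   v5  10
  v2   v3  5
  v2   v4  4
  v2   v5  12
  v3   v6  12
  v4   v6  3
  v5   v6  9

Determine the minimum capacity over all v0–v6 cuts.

Augment v0→v1→v3→v6: bottleneck 3, flow now 3.
Augment v0→v1→v5→v6: bottleneck 7, flow now 10.
Augment v0→v2→v3→v6: bottleneck 5, flow now 15.
Augment v0→v2→v4→v6: bottleneck 1, flow now 16.
No augmenting path remains; maximum flow = 16.
By max-flow min-cut, the minimum cut capacity equals the max flow.
In the residual graph, reachable from v0: {v0}.
Min-cut edges: v0→v1 (10), v0→v2 (6); capacity 10 + 6 = 16.

16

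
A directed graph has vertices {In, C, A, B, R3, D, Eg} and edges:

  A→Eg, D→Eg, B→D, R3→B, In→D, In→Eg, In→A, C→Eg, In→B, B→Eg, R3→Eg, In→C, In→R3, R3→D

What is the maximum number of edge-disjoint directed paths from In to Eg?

6

Assign every edge capacity 1; by Menger, the answer equals the max flow.
Path In→Eg (+1); total 1.
Path In→C→Eg (+1); total 2.
Path In→A→Eg (+1); total 3.
Path In→B→Eg (+1); total 4.
Path In→R3→Eg (+1); total 5.
Path In→D→Eg (+1); total 6.
No residual In→Eg path; max flow = 6.
Certifying cut of size 6: {In→A, In→B, In→C, In→D, In→Eg, In→R3}.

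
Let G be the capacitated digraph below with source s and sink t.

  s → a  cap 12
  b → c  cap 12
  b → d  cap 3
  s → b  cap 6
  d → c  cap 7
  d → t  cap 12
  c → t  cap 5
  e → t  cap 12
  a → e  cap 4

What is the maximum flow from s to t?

10

Augment s→a→e→t: bottleneck 4, flow now 4.
Augment s→b→c→t: bottleneck 5, flow now 9.
Augment s→b→d→t: bottleneck 1, flow now 10.
No augmenting path remains; maximum flow = 10.
In the residual graph, reachable from s: {s, a}.
Min-cut edges: s→b (6), a→e (4); capacity 6 + 4 = 10.
This cut is saturated, so no flow can exceed 10.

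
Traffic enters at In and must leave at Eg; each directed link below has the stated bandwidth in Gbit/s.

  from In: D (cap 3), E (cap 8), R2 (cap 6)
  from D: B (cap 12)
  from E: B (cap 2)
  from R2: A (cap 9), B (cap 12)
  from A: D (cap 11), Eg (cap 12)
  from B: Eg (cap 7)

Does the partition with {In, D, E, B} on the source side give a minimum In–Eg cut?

No — its capacity is 13, but the minimum cut has capacity 11.

Given cut capacity: 6 + 7 = 13.
Augment In→D→B→Eg: bottleneck 3, flow now 3.
Augment In→E→B→Eg: bottleneck 2, flow now 5.
Augment In→R2→A→Eg: bottleneck 6, flow now 11.
No augmenting path remains; maximum flow = 11.
In the residual graph, reachable from In: {In, E}.
Min-cut edges: In→D (3), In→R2 (6), E→B (2); capacity 3 + 6 + 2 = 11.
Cut capacity 13 exceeds the max flow 11, so it is not minimum.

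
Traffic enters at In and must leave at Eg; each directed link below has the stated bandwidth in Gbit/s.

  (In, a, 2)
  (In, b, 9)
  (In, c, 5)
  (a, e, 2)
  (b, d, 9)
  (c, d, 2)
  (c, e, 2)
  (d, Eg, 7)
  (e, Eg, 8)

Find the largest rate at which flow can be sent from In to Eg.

Augment In→a→e→Eg: bottleneck 2, flow now 2.
Augment In→b→d→Eg: bottleneck 7, flow now 9.
Augment In→c→e→Eg: bottleneck 2, flow now 11.
No augmenting path remains; maximum flow = 11.
In the residual graph, reachable from In: {In, b, c, d}.
Min-cut edges: In→a (2), c→e (2), d→Eg (7); capacity 2 + 2 + 7 = 11.
This cut is saturated, so no flow can exceed 11.

11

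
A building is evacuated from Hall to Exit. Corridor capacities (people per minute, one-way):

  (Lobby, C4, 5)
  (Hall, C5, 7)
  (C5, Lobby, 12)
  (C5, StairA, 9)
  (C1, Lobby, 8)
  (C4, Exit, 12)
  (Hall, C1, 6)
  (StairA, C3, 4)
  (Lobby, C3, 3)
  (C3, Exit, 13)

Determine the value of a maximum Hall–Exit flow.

12

Augment Hall→C5→Lobby→C4→Exit: bottleneck 5, flow now 5.
Augment Hall→C5→Lobby→C3→Exit: bottleneck 2, flow now 7.
Augment Hall→C1→Lobby→C3→Exit: bottleneck 1, flow now 8.
Augment Hall→C1→Lobby→C5→StairA→C3→Exit: bottleneck 4, flow now 12. (uses reverse residual edge)
No augmenting path remains; maximum flow = 12.
In the residual graph, reachable from Hall: {Hall, C5, C1, Lobby, StairA}.
Min-cut edges: Lobby→C4 (5), Lobby→C3 (3), StairA→C3 (4); capacity 5 + 3 + 4 = 12.
This cut is saturated, so no flow can exceed 12.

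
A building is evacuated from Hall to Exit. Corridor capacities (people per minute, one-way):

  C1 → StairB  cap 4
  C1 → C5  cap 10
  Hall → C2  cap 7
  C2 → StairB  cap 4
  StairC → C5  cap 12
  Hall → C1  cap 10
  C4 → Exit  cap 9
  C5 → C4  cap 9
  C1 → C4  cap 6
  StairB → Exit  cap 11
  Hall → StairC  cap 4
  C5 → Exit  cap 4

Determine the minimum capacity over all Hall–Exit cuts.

Augment Hall→C1→C4→Exit: bottleneck 6, flow now 6.
Augment Hall→C1→C5→Exit: bottleneck 4, flow now 10.
Augment Hall→C2→StairB→Exit: bottleneck 4, flow now 14.
Augment Hall→StairC→C5→C4→Exit: bottleneck 3, flow now 17.
Augment Hall→StairC→C5→C1→StairB→Exit: bottleneck 1, flow now 18. (uses reverse residual edge)
No augmenting path remains; maximum flow = 18.
By max-flow min-cut, the minimum cut capacity equals the max flow.
In the residual graph, reachable from Hall: {Hall, C2}.
Min-cut edges: Hall→C1 (10), Hall→StairC (4), C2→StairB (4); capacity 10 + 4 + 4 = 18.

18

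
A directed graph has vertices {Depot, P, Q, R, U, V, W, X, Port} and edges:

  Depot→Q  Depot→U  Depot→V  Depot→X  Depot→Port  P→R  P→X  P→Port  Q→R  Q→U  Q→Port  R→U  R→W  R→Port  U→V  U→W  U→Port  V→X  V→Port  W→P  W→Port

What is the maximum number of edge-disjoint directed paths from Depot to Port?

4

Assign every edge capacity 1; by Menger, the answer equals the max flow.
Path Depot→Port (+1); total 1.
Path Depot→Q→Port (+1); total 2.
Path Depot→U→Port (+1); total 3.
Path Depot→V→Port (+1); total 4.
No residual Depot→Port path; max flow = 4.
Certifying cut of size 4: {Depot→Port, Depot→Q, Depot→U, Depot→V}.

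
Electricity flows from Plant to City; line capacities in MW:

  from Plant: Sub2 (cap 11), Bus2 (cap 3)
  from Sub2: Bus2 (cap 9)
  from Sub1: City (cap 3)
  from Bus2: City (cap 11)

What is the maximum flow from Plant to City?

11

Augment Plant→Bus2→City: bottleneck 3, flow now 3.
Augment Plant→Sub2→Bus2→City: bottleneck 8, flow now 11.
No augmenting path remains; maximum flow = 11.
In the residual graph, reachable from Plant: {Plant, Sub2, Bus2}.
Min-cut edges: Bus2→City (11); capacity 11 = 11.
This cut is saturated, so no flow can exceed 11.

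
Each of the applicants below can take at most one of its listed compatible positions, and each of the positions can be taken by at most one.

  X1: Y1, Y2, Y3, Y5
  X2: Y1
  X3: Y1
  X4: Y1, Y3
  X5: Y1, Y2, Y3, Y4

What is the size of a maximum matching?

4

Unit-capacity flow: source→left, listed edges, right→sink; max matching = max flow.
Augmenting path X1→Y1 (+1); matched 1.
Augmenting path X4→Y3 (+1); matched 2.
Augmenting path X5→Y2 (+1); matched 3.
Augmenting path X2→Y1→X1→Y5 (+1); matched 4.
No augmenting path remains; maximum matching = 4.
König certificate: {X1, X4, X5, Y1} is a vertex cover of size 4 (every listed pair touches it), so no matching can be larger.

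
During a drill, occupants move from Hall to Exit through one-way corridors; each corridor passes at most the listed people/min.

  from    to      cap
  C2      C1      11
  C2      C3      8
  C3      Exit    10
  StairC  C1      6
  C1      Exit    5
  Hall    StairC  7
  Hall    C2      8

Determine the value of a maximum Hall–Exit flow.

13

Augment Hall→C2→C1→Exit: bottleneck 5, flow now 5.
Augment Hall→C2→C3→Exit: bottleneck 3, flow now 8.
Augment Hall→StairC→C1→C2→C3→Exit: bottleneck 5, flow now 13. (uses reverse residual edge)
No augmenting path remains; maximum flow = 13.
In the residual graph, reachable from Hall: {Hall, StairC, C1}.
Min-cut edges: Hall→C2 (8), C1→Exit (5); capacity 8 + 5 = 13.
This cut is saturated, so no flow can exceed 13.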